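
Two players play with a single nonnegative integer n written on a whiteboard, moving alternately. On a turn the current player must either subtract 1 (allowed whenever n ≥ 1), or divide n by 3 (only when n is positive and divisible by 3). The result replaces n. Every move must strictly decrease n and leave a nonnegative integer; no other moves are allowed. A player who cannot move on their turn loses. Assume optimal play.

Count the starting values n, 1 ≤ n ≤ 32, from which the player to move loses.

Work bottom-up. With no move the player to move loses. Otherwise the position is W if at least one move leads to an L position for the opponent, and L if every move leads to a W.
n=0: no move → L
n=1: W (go to 0, an L position)
n=2: L (sole option 1(W) is W)
n=3: W (go to 2, an L position)
n=4: L (sole option 3(W) is W)
n=5: W (go to 4, an L position)
n=6: W (go to 2, an L position)
n=7: L (sole option 6(W) is W)
n=8: W (go to 7, an L position)
n=9: L (options 3(W), 8(W) are all W)
n=10: W (go to 9, an L position)
n=11: L (sole option 10(W) is W)
n=12: W (go to 4, an L position)
n=13: L (sole option 12(W) is W)
n=14: W (go to 13, an L position)
n=15: L (options 5(W), 14(W) are all W)
n=16: W (go to 15, an L position)
n=17: L (sole option 16(W) is W)
n=18: W (go to 17, an L position)
n=19: L (sole option 18(W) is W)
n=20: W (go to 19, an L position)
n=21: W (go to 7, an L position)
n=22: L (sole option 21(W) is W)
n=23: W (go to 22, an L position)
n=24: L (options 8(W), 23(W) are all W)
n=25: W (go to 24, an L position)
n=26: L (sole option 25(W) is W)
n=27: W (go to 9, an L position)
n=28: L (sole option 27(W) is W)
n=29: W (go to 28, an L position)
n=30: L (options 10(W), 29(W) are all W)
n=31: W (go to 30, an L position)
n=32: L (sole option 31(W) is W)
L entries with 1 ≤ n ≤ 32 (n=0 is outside the asked range and is not counted): n = 2, 4, 7, 9, 11, 13, 15, 17, 19, 22, 24, 26, 28, 30, 32; that makes 15.

15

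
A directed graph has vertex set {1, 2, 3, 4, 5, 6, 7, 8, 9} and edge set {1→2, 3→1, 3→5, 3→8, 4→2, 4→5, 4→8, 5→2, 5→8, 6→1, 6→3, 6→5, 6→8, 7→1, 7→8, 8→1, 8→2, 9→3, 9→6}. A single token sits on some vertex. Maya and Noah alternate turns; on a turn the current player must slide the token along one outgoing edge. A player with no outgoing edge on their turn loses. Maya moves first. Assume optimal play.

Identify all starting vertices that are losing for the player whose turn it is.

Classify positions by backward induction: terminal positions (no move available) are L. From any other position, the mover wins iff some move reaches an L.
Every edge goes from a vertex to one that appears earlier in the order 2, 1, 8, 5, 3, 6, 7, 9, 4, so processing vertices in that order labels each vertex after all of its successors.
2: no outgoing edge → L
1: can move to 2, which is L ⇒ W
8: can move to 2, which is L ⇒ W
5: can move to 2, which is L ⇒ W
3: moves to 5(W), 8(W), 1(W); every one is W ⇒ L
6: can move to 3, which is L ⇒ W
7: moves to 8(W), 1(W); every one is W ⇒ L
9: can move to 3, which is L ⇒ W
4: can move to 2, which is L ⇒ W
The losing starting vertices are exactly the entries labelled L in this table (3 of them).

2, 3, 7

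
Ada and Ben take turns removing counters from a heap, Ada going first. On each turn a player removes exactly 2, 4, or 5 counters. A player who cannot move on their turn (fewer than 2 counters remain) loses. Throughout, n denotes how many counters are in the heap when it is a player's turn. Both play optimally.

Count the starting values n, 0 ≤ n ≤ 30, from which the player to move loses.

10

Work bottom-up. With no move the player to move loses. Otherwise the position is W if at least one move leads to an L position for the opponent, and L if every move leads to a W.
n=0: no move → L
n=1: no move → L
n=2: can move to 0, which is L ⇒ W
n=3: can move to 1, which is L ⇒ W
n=4: can move to 0, which is L ⇒ W
n=5: can move to 1, which is L ⇒ W
n=6: can move to 1, which is L ⇒ W
n=7: moves to 5(W), 3(W), 2(W); every one is W ⇒ L
n=8: moves to 6(W), 4(W), 3(W); every one is W ⇒ L
n=9: can move to 7, which is L ⇒ W
n=10: can move to 8, which is L ⇒ W
n=11: can move to 7, which is L ⇒ W
n=12: can move to 8, which is L ⇒ W
n=13: can move to 8, which is L ⇒ W
n=14: moves to 12(W), 10(W), 9(W); every one is W ⇒ L
n=15: moves to 13(W), 11(W), 10(W); every one is W ⇒ L
n=16: can move to 14, which is L ⇒ W
n=17: can move to 15, which is L ⇒ W
n=18: can move to 14, which is L ⇒ W
n=19: can move to 15, which is L ⇒ W
n=20: can move to 15, which is L ⇒ W
n=21: moves to 19(W), 17(W), 16(W); every one is W ⇒ L
n=22: moves to 20(W), 18(W), 17(W); every one is W ⇒ L
n=23: can move to 21, which is L ⇒ W
n=24: can move to 22, which is L ⇒ W
n=25: can move to 21, which is L ⇒ W
n=26: can move to 22, which is L ⇒ W
n=27: can move to 22, which is L ⇒ W
n=28: moves to 26(W), 24(W), 23(W); every one is W ⇒ L
n=29: moves to 27(W), 25(W), 24(W); every one is W ⇒ L
n=30: can move to 28, which is L ⇒ W
L entries with 0 ≤ n ≤ 30: n = 0, 1, 7, 8, 14, 15, 21, 22, 28, 29; that makes 10.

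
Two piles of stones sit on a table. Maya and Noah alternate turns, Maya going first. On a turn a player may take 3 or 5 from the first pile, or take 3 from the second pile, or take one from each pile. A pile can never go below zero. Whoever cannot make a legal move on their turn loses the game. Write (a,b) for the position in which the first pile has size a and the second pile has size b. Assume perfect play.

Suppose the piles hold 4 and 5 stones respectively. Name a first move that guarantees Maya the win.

Move to (1,5).

Compute win/loss labels from the base case upward. A position with no move is L. Any other position is W if it can reach an L in one move, else L.
No move ever increases a pile, so every position that can arise here has a ≤ 4 and b ≤ 5; it is enough to label the cells with 0 ≤ a ≤ 4 and 0 ≤ b ≤ 5.
Every move lowers a or b (never raises either), so fill the grid row by row in increasing a, and left to right within a row: each cell's successors are then already labelled.
      b=0  b=1  b=2  b=3  b=4  b=5
a=0:    L    L    L    W    W    W
a=1:    L    W    W    W    L    L
a=2:    L    W    L    W    L    W
a=3:    W    W    W    W    L    W
a=4:    W    L    L    L    W    W
Cells with no legal move (terminal, hence L): (0,0), (0,1), (0,2), (1,0), (2,0).
The remaining L cells, each justified by listing all of its moves:
(1,4): →(1,1)(W), (0,3)(W) — all W, so L
(1,5): →(1,2)(W), (0,4)(W) — all W, so L
(2,2): →(1,1)(W) only, which is W, so L
(2,4): →(2,1)(W), (1,3)(W) — all W, so L
(3,4): →(0,4)(W), (3,1)(W), (2,3)(W) — all W, so L
(4,1): →(1,1)(W), (3,0)(W) — all W, so L
(4,2): →(1,2)(W), (3,1)(W) — all W, so L
(4,3): →(1,3)(W), (4,0)(W), (3,2)(W) — all W, so L
Every other cell has at least one move into one of the L cells above, so it is W.
From (4,5), the L positions reachable in one move are: (1,5), (4,2), (3,4). Any move reaching one of these is winning.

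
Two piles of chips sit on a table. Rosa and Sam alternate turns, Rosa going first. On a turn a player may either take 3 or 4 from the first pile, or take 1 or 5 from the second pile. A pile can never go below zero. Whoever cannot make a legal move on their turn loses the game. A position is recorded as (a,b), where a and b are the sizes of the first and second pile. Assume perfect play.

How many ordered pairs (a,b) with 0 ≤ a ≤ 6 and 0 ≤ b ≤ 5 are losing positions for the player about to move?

18

Classify positions by backward induction: terminal positions (no move available) are L. From any other position, the mover wins iff some move reaches an L.
Every move lowers a or b (never raises either), so fill the grid row by row in increasing a, and left to right within a row: each cell's successors are then already labelled.
      b=0  b=1  b=2  b=3  b=4  b=5
a=0:    L    W    L    W    L    W
a=1:    L    W    L    W    L    W
a=2:    L    W    L    W    L    W
a=3:    W    L    W    L    W    L
a=4:    W    L    W    L    W    L
a=5:    W    L    W    L    W    L
a=6:    W    W    W    W    W    W
Cells with no legal move (terminal, hence L): (0,0), (1,0), (2,0).
The remaining L cells, each justified by listing all of its moves:
(0,2): only reaches (0,1)(W), which is W → L
(0,4): only reaches (0,3)(W), which is W → L
(1,2): only reaches (1,1)(W), which is W → L
(1,4): only reaches (1,3)(W), which is W → L
(2,2): only reaches (2,1)(W), which is W → L
(2,4): only reaches (2,3)(W), which is W → L
(3,1): only reaches (0,1)(W), (3,0)(W), all W → L
(3,3): only reaches (0,3)(W), (3,2)(W), all W → L
(3,5): only reaches (0,5)(W), (3,4)(W), (3,0)(W), all W → L
(4,1): only reaches (1,1)(W), (0,1)(W), (4,0)(W), all W → L
(4,3): only reaches (1,3)(W), (0,3)(W), (4,2)(W), all W → L
(4,5): only reaches (1,5)(W), (0,5)(W), (4,4)(W), (4,0)(W), all W → L
(5,1): only reaches (2,1)(W), (1,1)(W), (5,0)(W), all W → L
(5,3): only reaches (2,3)(W), (1,3)(W), (5,2)(W), all W → L
(5,5): only reaches (2,5)(W), (1,5)(W), (5,4)(W), (5,0)(W), all W → L
Every other cell has at least one move into one of the L cells above, so it is W.
L cells per row: a=0: 3, a=1: 3, a=2: 3, a=3: 3, a=4: 3, a=5: 3, a=6: 0; total 18.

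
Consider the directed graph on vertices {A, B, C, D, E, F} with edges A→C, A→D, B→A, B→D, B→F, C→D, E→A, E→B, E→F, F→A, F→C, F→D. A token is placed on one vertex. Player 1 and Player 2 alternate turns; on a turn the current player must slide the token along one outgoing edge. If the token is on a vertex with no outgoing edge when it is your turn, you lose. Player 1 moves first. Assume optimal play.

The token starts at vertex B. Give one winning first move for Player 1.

Compute win/loss labels from the base case upward. A position with no move is L. Any other position is W if it can reach an L in one move, else L.
Every edge goes from a vertex to one that appears earlier in the order D, C, A, F, B, E, so processing vertices in that order labels each vertex after all of its successors.
D: no outgoing edge → L
C: can move to D, which is L ⇒ W
A: can move to D, which is L ⇒ W
F: can move to D, which is L ⇒ W
B: can move to D, which is L ⇒ W
E: moves to B(W), F(W), A(W); every one is W ⇒ L
From B, the L positions reachable in one move are: D.

Move to D.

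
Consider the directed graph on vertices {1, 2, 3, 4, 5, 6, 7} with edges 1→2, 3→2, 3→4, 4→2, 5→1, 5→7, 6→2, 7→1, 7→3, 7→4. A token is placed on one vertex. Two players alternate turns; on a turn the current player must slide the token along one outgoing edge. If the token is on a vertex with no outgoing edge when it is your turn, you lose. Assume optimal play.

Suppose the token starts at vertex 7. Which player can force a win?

The second player wins.

Label each position W (a win for the player to move) or L (a loss). A position with no legal move is L; any other position is W exactly when some move reaches an L, and L when every move reaches a W.
Every edge goes from a vertex to one that appears earlier in the order 2, 1, 4, 3, 7, 6, 5, so processing vertices in that order labels each vertex after all of its successors.
2: no outgoing edge → L
1: reaches L-position 2 → W
4: reaches L-position 2 → W
3: reaches L-position 2 → W
7: only reaches 3(W), 4(W), 1(W), all W → L
6: reaches L-position 2 → W
5: reaches L-position 7 → W
Every move from 7 reaches a W position, so the mover loses.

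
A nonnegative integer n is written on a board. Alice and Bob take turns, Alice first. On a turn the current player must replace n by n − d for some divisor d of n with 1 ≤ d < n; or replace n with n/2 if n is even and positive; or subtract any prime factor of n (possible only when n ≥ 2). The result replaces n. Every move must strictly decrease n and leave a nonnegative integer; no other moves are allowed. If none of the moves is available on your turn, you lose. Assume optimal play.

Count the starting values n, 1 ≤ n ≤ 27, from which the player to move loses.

Build the W/L table. Terminal = L. A non-terminal position is W if it has a move to some L; otherwise it is L.
n=0: no move → L
n=1: no move → L
n=2: can move to 0, which is L ⇒ W
n=3: can move to 0, which is L ⇒ W
n=4: moves to 2(W), 3(W); every one is W ⇒ L
n=5: can move to 0, which is L ⇒ W
n=6: can move to 4, which is L ⇒ W
n=7: can move to 0, which is L ⇒ W
n=8: can move to 4, which is L ⇒ W
n=9: moves to 6(W), 8(W); every one is W ⇒ L
n=10: can move to 9, which is L ⇒ W
n=11: can move to 0, which is L ⇒ W
n=12: can move to 9, which is L ⇒ W
n=13: can move to 0, which is L ⇒ W
n=14: moves to 7(W), 12(W), 13(W); every one is W ⇒ L
n=15: can move to 14, which is L ⇒ W
n=16: can move to 14, which is L ⇒ W
n=17: can move to 0, which is L ⇒ W
n=18: can move to 9, which is L ⇒ W
n=19: can move to 0, which is L ⇒ W
n=20: moves to 10(W), 15(W), 16(W), 18(W), 19(W); every one is W ⇒ L
n=21: can move to 14, which is L ⇒ W
n=22: can move to 20, which is L ⇒ W
n=23: can move to 0, which is L ⇒ W
n=24: can move to 20, which is L ⇒ W
n=25: can move to 20, which is L ⇒ W
n=26: moves to 13(W), 24(W), 25(W); every one is W ⇒ L
n=27: can move to 26, which is L ⇒ W
L entries with 1 ≤ n ≤ 27 (n=0 is outside the asked range and is not counted): n = 1, 4, 9, 14, 20, 26; that makes 6.

6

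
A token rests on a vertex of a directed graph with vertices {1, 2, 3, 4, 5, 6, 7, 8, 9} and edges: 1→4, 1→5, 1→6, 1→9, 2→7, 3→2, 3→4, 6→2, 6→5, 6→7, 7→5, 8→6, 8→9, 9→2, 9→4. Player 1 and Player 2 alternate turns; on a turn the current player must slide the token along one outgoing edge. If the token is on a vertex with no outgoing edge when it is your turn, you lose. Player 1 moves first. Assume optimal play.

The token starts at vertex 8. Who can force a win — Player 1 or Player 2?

Build the W/L table. Terminal = L. A non-terminal position is W if it has a move to some L; otherwise it is L.
Every edge goes from a vertex to one that appears earlier in the order 5, 4, 7, 2, 3, 9, 6, 1, 8, so processing vertices in that order labels each vertex after all of its successors.
5: no outgoing edge → L
4: no outgoing edge → L
7: →5(L), so W
2: →7(W) only, which is W, so L
3: →2(L), so W
9: →2(L), so W
6: →2(L), so W
1: →4(L), so W
8: →6(W), 9(W) — all W, so L
Every move from 8 reaches a W position, so the mover loses.

Player 2 wins.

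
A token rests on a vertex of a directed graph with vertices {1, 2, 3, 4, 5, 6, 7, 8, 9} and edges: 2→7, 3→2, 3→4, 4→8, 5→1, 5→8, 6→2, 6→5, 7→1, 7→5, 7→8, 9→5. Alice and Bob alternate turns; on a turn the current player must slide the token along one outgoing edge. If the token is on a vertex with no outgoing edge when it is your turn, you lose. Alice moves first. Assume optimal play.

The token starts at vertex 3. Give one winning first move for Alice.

Positions with no move are L. A position that does have a move is losing for the player to move precisely when every available move leads to a winning position for the opponent. Fill in the labels:
Every edge goes from a vertex to one that appears earlier in the order 8, 1, 5, 7, 4, 2, 6, 3, 9, so processing vertices in that order labels each vertex after all of its successors.
8: no outgoing edge → L
1: no outgoing edge → L
5: can move to 1, which is L ⇒ W
7: can move to 1, which is L ⇒ W
4: can move to 8, which is L ⇒ W
2: the only move is to 7(W), a W ⇒ L
6: can move to 2, which is L ⇒ W
3: can move to 2, which is L ⇒ W
9: the only move is to 5(W), a W ⇒ L
From 3, the L positions reachable in one move are: 2.

Move to 2.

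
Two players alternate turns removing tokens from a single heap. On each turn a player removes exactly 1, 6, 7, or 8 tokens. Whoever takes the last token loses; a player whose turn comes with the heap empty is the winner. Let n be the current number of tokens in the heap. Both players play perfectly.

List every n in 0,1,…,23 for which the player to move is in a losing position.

1, 3, 5, 14, 16, 18

Use the standard recursion: the mover wins at a terminal position; elsewhere, the mover wins exactly when some move hands the opponent an L position.
n=0: no move; the opponent has just taken the last token and therefore loses → W
n=1: →0(W) only, which is W, so L
n=2: →1(L), so W
n=3: →2(W) only, which is W, so L
n=4: →3(L), so W
n=5: →4(W) only, which is W, so L
n=6: →5(L), so W
n=7: →1(L), so W
n=8: →1(L), so W
n=9: →3(L), so W
n=10: →3(L), so W
n=11: →5(L), so W
n=12: →5(L), so W
n=13: →5(L), so W
n=14: →13(W), 8(W), 7(W), 6(W) — all W, so L
n=15: →14(L), so W
n=16: →15(W), 10(W), 9(W), 8(W) — all W, so L
n=17: →16(L), so W
n=18: →17(W), 12(W), 11(W), 10(W) — all W, so L
n=19: →18(L), so W
n=20: →14(L), so W
n=21: →14(L), so W
n=22: →16(L), so W
n=23: →16(L), so W
The losing starting values of n are exactly the entries labelled L in this table (6 of them).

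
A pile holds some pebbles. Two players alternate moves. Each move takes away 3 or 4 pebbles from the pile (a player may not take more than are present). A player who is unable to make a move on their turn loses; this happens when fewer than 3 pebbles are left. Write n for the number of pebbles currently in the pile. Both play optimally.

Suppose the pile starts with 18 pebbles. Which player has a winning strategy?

The first player wins.

Label each position W (a win for the player to move) or L (a loss). A position with no legal move is L; any other position is W exactly when some move reaches an L, and L when every move reaches a W.
n=0: no move → L
n=1: no move → L
n=2: no move → L
n=3: can move to 0, which is L ⇒ W
n=4: can move to 1, which is L ⇒ W
n=5: can move to 2, which is L ⇒ W
n=6: can move to 2, which is L ⇒ W
n=7: moves to 4(W), 3(W); every one is W ⇒ L
n=8: moves to 5(W), 4(W); every one is W ⇒ L
n=9: moves to 6(W), 5(W); every one is W ⇒ L
n=10: can move to 7, which is L ⇒ W
n=11: can move to 8, which is L ⇒ W
n=12: can move to 9, which is L ⇒ W
n=13: can move to 9, which is L ⇒ W
n=14: moves to 11(W), 10(W); every one is W ⇒ L
n=15: moves to 12(W), 11(W); every one is W ⇒ L
n=16: moves to 13(W), 12(W); every one is W ⇒ L
n=17: can move to 14, which is L ⇒ W
n=18: can move to 15, which is L ⇒ W
From 18 the player to move can remove 3, leaving 15, reaching an L position.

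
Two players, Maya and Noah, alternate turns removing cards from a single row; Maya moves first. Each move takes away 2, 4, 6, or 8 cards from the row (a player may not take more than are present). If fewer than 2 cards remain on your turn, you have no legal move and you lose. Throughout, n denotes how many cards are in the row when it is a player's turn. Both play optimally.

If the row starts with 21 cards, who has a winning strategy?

Work bottom-up. With no move the player to move loses. Otherwise the position is W if at least one move leads to an L position for the opponent, and L if every move leads to a W.
n=0: no move → L
n=1: no move → L
n=2: reaches L-position 0 → W
n=3: reaches L-position 1 → W
n=4: reaches L-position 0 → W
n=5: reaches L-position 1 → W
n=6: reaches L-position 0 → W
n=7: reaches L-position 1 → W
n=8: reaches L-position 0 → W
n=9: reaches L-position 1 → W
n=10: only reaches 8(W), 6(W), 4(W), 2(W), all W → L
n=11: only reaches 9(W), 7(W), 5(W), 3(W), all W → L
n=12: reaches L-position 10 → W
n=13: reaches L-position 11 → W
n=14: reaches L-position 10 → W
n=15: reaches L-position 11 → W
n=16: reaches L-position 10 → W
n=17: reaches L-position 11 → W
n=18: reaches L-position 10 → W
n=19: reaches L-position 11 → W
n=20: only reaches 18(W), 16(W), 14(W), 12(W), all W → L
n=21: only reaches 19(W), 17(W), 15(W), 13(W), all W → L
Every move from 21 reaches a W position, so the mover loses.

Noah wins.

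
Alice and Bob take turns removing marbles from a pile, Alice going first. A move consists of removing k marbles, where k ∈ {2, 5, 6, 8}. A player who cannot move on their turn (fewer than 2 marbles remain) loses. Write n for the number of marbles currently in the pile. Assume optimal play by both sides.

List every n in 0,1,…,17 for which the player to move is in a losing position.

0, 1, 4, 11, 14, 15

Positions with no move are L. A position that does have a move is losing for the player to move precisely when every available move leads to a winning position for the opponent. Fill in the labels:
n=0: no move → L
n=1: no move → L
n=2: →0(L), so W
n=3: →1(L), so W
n=4: →2(W) only, which is W, so L
n=5: →0(L), so W
n=6: →4(L), so W
n=7: →1(L), so W
n=8: →0(L), so W
n=9: →4(L), so W
n=10: →4(L), so W
n=11: →9(W), 6(W), 5(W), 3(W) — all W, so L
n=12: →4(L), so W
n=13: →11(L), so W
n=14: →12(W), 9(W), 8(W), 6(W) — all W, so L
n=15: →13(W), 10(W), 9(W), 7(W) — all W, so L
n=16: →14(L), so W
n=17: →15(L), so W
Reading off the rows marked L gives the requested list; there are 6 such values of n.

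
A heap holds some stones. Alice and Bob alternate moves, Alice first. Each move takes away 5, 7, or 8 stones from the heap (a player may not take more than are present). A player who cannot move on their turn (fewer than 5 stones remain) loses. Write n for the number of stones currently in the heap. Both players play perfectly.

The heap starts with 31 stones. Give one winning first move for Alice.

Remove 5, leaving 26.

Positions with no move are L. A position that does have a move is losing for the player to move precisely when every available move leads to a winning position for the opponent. Fill in the labels:
n=0: no move → L
n=1: no move → L
n=2: no move → L
n=3: no move → L
n=4: no move → L
n=5: reaches L-position 0 → W
n=6: reaches L-position 1 → W
n=7: reaches L-position 2 → W
n=8: reaches L-position 3 → W
n=9: reaches L-position 4 → W
n=10: reaches L-position 3 → W
n=11: reaches L-position 4 → W
n=12: reaches L-position 4 → W
n=13: only reaches 8(W), 6(W), 5(W), all W → L
n=14: only reaches 9(W), 7(W), 6(W), all W → L
n=15: only reaches 10(W), 8(W), 7(W), all W → L
n=16: only reaches 11(W), 9(W), 8(W), all W → L
n=17: only reaches 12(W), 10(W), 9(W), all W → L
n=18: reaches L-position 13 → W
n=19: reaches L-position 14 → W
n=20: reaches L-position 15 → W
n=21: reaches L-position 16 → W
n=22: reaches L-position 17 → W
n=23: reaches L-position 16 → W
n=24: reaches L-position 17 → W
n=25: reaches L-position 17 → W
n=26: only reaches 21(W), 19(W), 18(W), all W → L
n=27: only reaches 22(W), 20(W), 19(W), all W → L
n=28: only reaches 23(W), 21(W), 20(W), all W → L
n=29: only reaches 24(W), 22(W), 21(W), all W → L
n=30: only reaches 25(W), 23(W), 22(W), all W → L
n=31: reaches L-position 26 → W
From 31, the L positions reachable in one move are: 26.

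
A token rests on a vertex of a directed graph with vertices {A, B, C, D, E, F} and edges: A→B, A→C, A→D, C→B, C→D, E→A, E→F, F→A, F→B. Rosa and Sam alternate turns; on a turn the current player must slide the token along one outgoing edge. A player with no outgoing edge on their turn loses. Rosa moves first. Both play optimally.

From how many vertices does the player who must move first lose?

3

Label each position W (a win for the player to move) or L (a loss). A position with no legal move is L; any other position is W exactly when some move reaches an L, and L when every move reaches a W.
Every edge goes from a vertex to one that appears earlier in the order D, B, C, A, F, E, so processing vertices in that order labels each vertex after all of its successors.
D: no outgoing edge → L
B: no outgoing edge → L
C: →B(L), so W
A: →B(L), so W
F: →B(L), so W
E: →F(W), A(W) — all W, so L
The L vertices are B, D, E; that is 3 in all.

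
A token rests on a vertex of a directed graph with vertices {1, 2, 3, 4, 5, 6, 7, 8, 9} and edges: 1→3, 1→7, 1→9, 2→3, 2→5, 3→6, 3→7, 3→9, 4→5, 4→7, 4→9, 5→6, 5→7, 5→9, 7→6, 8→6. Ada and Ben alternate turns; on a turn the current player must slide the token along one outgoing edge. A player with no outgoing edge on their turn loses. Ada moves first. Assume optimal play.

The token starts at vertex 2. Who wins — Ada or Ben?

Ben wins.

Compute win/loss labels from the base case upward. A position with no move is L. Any other position is W if it can reach an L in one move, else L.
Every edge goes from a vertex to one that appears earlier in the order 6, 9, 7, 8, 5, 3, 1, 4, 2, so processing vertices in that order labels each vertex after all of its successors.
6: no outgoing edge → L
9: no outgoing edge → L
7: W (go to 6, an L position)
8: W (go to 6, an L position)
5: W (go to 9, an L position)
3: W (go to 9, an L position)
1: W (go to 9, an L position)
4: W (go to 9, an L position)
2: L (options 3(W), 5(W) are all W)
Every move from 2 reaches a W position, so the mover loses.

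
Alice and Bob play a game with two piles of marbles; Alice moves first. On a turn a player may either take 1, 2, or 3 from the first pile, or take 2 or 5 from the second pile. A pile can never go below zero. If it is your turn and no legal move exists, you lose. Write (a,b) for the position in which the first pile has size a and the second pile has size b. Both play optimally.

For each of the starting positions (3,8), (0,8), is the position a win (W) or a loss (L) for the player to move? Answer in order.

(3,8): W, (0,8): L

Compute win/loss labels from the base case upward. A position with no move is L. Any other position is W if it can reach an L in one move, else L.
No move ever increases a pile, so every position that can arise here has a ≤ 3 and b ≤ 8; it is enough to label the cells with 0 ≤ a ≤ 3 and 0 ≤ b ≤ 8.
Every move lowers a or b (never raises either), so fill the grid row by row in increasing a, and left to right within a row: each cell's successors are then already labelled.
      b=0  b=1  b=2  b=3  b=4  b=5  b=6  b=7  b=8
a=0:    L    L    W    W    L    W    W    L    L
a=1:    W    W    L    L    W    W    L    W    W
a=2:    W    W    W    W    W    L    W    W    W
a=3:    W    W    W    W    W    W    W    W    W
Cells with no legal move (terminal, hence L): (0,0), (0,1).
The remaining L cells, each justified by listing all of its moves:
(0,4): →(0,2)(W) only, which is W, so L
(0,7): →(0,5)(W), (0,2)(W) — all W, so L
(0,8): →(0,6)(W), (0,3)(W) — all W, so L
(1,2): →(0,2)(W), (1,0)(W) — all W, so L
(1,3): →(0,3)(W), (1,1)(W) — all W, so L
(1,6): →(0,6)(W), (1,4)(W), (1,1)(W) — all W, so L
(2,5): →(1,5)(W), (0,5)(W), (2,3)(W), (2,0)(W) — all W, so L
Every other cell has at least one move into one of the L cells above, so it is W.
(3,8): the move to (0,8) reaches an L cell, so W
(0,8): one of the L cells justified above, so L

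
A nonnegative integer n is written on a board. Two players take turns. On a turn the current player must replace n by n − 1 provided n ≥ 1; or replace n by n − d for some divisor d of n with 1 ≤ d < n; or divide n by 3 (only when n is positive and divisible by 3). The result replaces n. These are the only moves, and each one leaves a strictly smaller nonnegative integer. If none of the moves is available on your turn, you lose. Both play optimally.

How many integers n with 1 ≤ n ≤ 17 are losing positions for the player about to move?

7

Work bottom-up. With no move the player to move loses. Otherwise the position is W if at least one move leads to an L position for the opponent, and L if every move leads to a W.
n=0: no move → L
n=1: →0(L), so W
n=2: →1(W) only, which is W, so L
n=3: →2(L), so W
n=4: →2(L), so W
n=5: →4(W) only, which is W, so L
n=6: →2(L), so W
n=7: →6(W) only, which is W, so L
n=8: →7(L), so W
n=9: →3(W), 6(W), 8(W) — all W, so L
n=10: →5(L), so W
n=11: →10(W) only, which is W, so L
n=12: →9(L), so W
n=13: →12(W) only, which is W, so L
n=14: →7(L), so W
n=15: →5(L), so W
n=16: →8(W), 12(W), 14(W), 15(W) — all W, so L
n=17: →16(L), so W
L entries with 1 ≤ n ≤ 17 (n=0 is outside the asked range and is not counted): n = 2, 5, 7, 9, 11, 13, 16; that makes 7.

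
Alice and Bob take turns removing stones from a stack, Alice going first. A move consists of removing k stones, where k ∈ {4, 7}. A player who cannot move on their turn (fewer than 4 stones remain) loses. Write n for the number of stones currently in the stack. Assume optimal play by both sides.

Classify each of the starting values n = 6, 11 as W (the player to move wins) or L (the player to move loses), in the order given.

Positions with no move are L. A position that does have a move is losing for the player to move precisely when every available move leads to a winning position for the opponent. Fill in the labels:
n=0: no move → L
n=1: no move → L
n=2: no move → L
n=3: no move → L
n=4: →0(L), so W
n=5: →1(L), so W
n=6: →2(L), so W
n=7: →3(L), so W
n=8: →1(L), so W
n=9: →2(L), so W
n=10: →3(L), so W
n=11: →7(W), 4(W) — all W, so L

6: W, 11: L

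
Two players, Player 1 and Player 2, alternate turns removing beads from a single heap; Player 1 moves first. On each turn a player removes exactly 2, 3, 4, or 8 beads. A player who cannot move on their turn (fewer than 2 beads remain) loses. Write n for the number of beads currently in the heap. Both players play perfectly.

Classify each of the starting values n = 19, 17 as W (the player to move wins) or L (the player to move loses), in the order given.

Use the standard recursion: the mover loses at a terminal position; elsewhere, the mover wins exactly when some move hands the opponent an L position.
n=0: no move → L
n=1: no move → L
n=2: →0(L), so W
n=3: →1(L), so W
n=4: →1(L), so W
n=5: →1(L), so W
n=6: →4(W), 3(W), 2(W) — all W, so L
n=7: →5(W), 4(W), 3(W) — all W, so L
n=8: →6(L), so W
n=9: →7(L), so W
n=10: →7(L), so W
n=11: →7(L), so W
n=12: →10(W), 9(W), 8(W), 4(W) — all W, so L
n=13: →11(W), 10(W), 9(W), 5(W) — all W, so L
n=14: →12(L), so W
n=15: →13(L), so W
n=16: →13(L), so W
n=17: →13(L), so W
n=18: →16(W), 15(W), 14(W), 10(W) — all W, so L
n=19: →17(W), 16(W), 15(W), 11(W) — all W, so L

19: L, 17: W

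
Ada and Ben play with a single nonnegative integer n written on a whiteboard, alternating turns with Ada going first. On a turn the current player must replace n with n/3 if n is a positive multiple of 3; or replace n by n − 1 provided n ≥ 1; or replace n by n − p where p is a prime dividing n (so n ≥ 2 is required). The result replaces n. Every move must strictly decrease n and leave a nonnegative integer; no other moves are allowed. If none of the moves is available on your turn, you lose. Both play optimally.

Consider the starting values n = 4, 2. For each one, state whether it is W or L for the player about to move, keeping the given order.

Build the W/L table. Terminal = L. A non-terminal position is W if it has a move to some L; otherwise it is L.
n=0: no move → L
n=1: can move to 0, which is L ⇒ W
n=2: can move to 0, which is L ⇒ W
n=3: can move to 0, which is L ⇒ W
n=4: moves to 2(W), 3(W); every one is W ⇒ L

4: L, 2: W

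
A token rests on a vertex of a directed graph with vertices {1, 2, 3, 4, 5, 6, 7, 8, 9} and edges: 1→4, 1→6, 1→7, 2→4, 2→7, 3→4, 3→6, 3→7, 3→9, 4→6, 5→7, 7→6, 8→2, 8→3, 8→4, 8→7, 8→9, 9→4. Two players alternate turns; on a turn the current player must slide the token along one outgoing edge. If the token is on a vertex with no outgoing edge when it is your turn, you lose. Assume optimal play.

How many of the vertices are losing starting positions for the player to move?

4

Label each position W (a win for the player to move) or L (a loss). A position with no legal move is L; any other position is W exactly when some move reaches an L, and L when every move reaches a W.
Every edge goes from a vertex to one that appears earlier in the order 6, 7, 4, 5, 9, 2, 1, 3, 8, so processing vertices in that order labels each vertex after all of its successors.
6: no outgoing edge → L
7: →6(L), so W
4: →6(L), so W
5: →7(W) only, which is W, so L
9: →4(W) only, which is W, so L
2: →4(W), 7(W) — all W, so L
1: →6(L), so W
3: →9(L), so W
8: →2(L), so W
The L vertices are 2, 5, 6, 9; that is 4 in all.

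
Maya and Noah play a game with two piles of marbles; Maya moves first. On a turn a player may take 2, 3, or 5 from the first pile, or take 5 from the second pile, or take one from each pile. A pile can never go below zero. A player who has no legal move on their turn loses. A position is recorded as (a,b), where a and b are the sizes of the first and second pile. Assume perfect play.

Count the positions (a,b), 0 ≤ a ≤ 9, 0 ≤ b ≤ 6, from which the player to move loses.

21

Positions with no move are L. A position that does have a move is losing for the player to move precisely when every available move leads to a winning position for the opponent. Fill in the labels:
Every move lowers a or b (never raises either), so fill the grid row by row in increasing a, and left to right within a row: each cell's successors are then already labelled.
      b=0  b=1  b=2  b=3  b=4  b=5  b=6
a=0:    L    L    L    L    L    W    W
a=1:    L    W    W    W    W    W    L
a=2:    W    W    W    W    W    L    L
a=3:    W    W    W    W    W    L    W
a=4:    W    L    L    L    L    W    W
a=5:    W    W    W    W    W    W    W
a=6:    W    W    W    W    W    W    W
a=7:    L    W    W    W    W    W    W
a=8:    L    W    L    L    L    W    L
a=9:    W    W    W    W    W    W    L
Cells with no legal move (terminal, hence L): (0,0), (0,1), (0,2), (0,3), (0,4), (1,0).
The remaining L cells, each justified by listing all of its moves:
(1,6): only reaches (1,1)(W), (0,5)(W), all W → L
(2,5): only reaches (0,5)(W), (2,0)(W), (1,4)(W), all W → L
(2,6): only reaches (0,6)(W), (2,1)(W), (1,5)(W), all W → L
(3,5): only reaches (1,5)(W), (0,5)(W), (3,0)(W), (2,4)(W), all W → L
(4,1): only reaches (2,1)(W), (1,1)(W), (3,0)(W), all W → L
(4,2): only reaches (2,2)(W), (1,2)(W), (3,1)(W), all W → L
(4,3): only reaches (2,3)(W), (1,3)(W), (3,2)(W), all W → L
(4,4): only reaches (2,4)(W), (1,4)(W), (3,3)(W), all W → L
(7,0): only reaches (5,0)(W), (4,0)(W), (2,0)(W), all W → L
(8,0): only reaches (6,0)(W), (5,0)(W), (3,0)(W), all W → L
(8,2): only reaches (6,2)(W), (5,2)(W), (3,2)(W), (7,1)(W), all W → L
(8,3): only reaches (6,3)(W), (5,3)(W), (3,3)(W), (7,2)(W), all W → L
(8,4): only reaches (6,4)(W), (5,4)(W), (3,4)(W), (7,3)(W), all W → L
(8,6): only reaches (6,6)(W), (5,6)(W), (3,6)(W), (8,1)(W), (7,5)(W), all W → L
(9,6): only reaches (7,6)(W), (6,6)(W), (4,6)(W), (9,1)(W), (8,5)(W), all W → L
Every other cell has at least one move into one of the L cells above, so it is W.
L cells per row: a=0: 5, a=1: 2, a=2: 2, a=3: 1, a=4: 4, a=5: 0, a=6: 0, a=7: 1, a=8: 5, a=9: 1; total 21.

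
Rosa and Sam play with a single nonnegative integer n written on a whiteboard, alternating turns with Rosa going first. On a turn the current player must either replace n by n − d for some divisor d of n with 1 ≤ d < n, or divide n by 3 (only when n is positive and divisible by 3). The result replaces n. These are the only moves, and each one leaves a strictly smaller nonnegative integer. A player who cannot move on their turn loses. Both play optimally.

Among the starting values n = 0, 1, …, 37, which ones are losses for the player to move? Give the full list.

0, 1, 4, 7, 9, 11, 13, 15, 17, 19, 23, 25, 28, 31, 36

Positions with no move are L. A position that does have a move is losing for the player to move precisely when every available move leads to a winning position for the opponent. Fill in the labels:
n=0: no move → L
n=1: no move → L
n=2: reaches L-position 1 → W
n=3: reaches L-position 1 → W
n=4: only reaches 2(W), 3(W), all W → L
n=5: reaches L-position 4 → W
n=6: reaches L-position 4 → W
n=7: only reaches 6(W), which is W → L
n=8: reaches L-position 4 → W
n=9: only reaches 3(W), 6(W), 8(W), all W → L
n=10: reaches L-position 9 → W
n=11: only reaches 10(W), which is W → L
n=12: reaches L-position 4 → W
n=13: only reaches 12(W), which is W → L
n=14: reaches L-position 7 → W
n=15: only reaches 5(W), 10(W), 12(W), 14(W), all W → L
n=16: reaches L-position 15 → W
n=17: only reaches 16(W), which is W → L
n=18: reaches L-position 9 → W
n=19: only reaches 18(W), which is W → L
n=20: reaches L-position 15 → W
n=21: reaches L-position 7 → W
n=22: reaches L-position 11 → W
n=23: only reaches 22(W), which is W → L
n=24: reaches L-position 23 → W
n=25: only reaches 20(W), 24(W), all W → L
n=26: reaches L-position 13 → W
n=27: reaches L-position 9 → W
n=28: only reaches 14(W), 21(W), 24(W), 26(W), 27(W), all W → L
n=29: reaches L-position 28 → W
n=30: reaches L-position 15 → W
n=31: only reaches 30(W), which is W → L
n=32: reaches L-position 28 → W
n=33: reaches L-position 11 → W
n=34: reaches L-position 17 → W
n=35: reaches L-position 28 → W
n=36: only reaches 12(W), 18(W), 24(W), 27(W), 30(W), 32(W), 33(W), 34(W), 35(W), all W → L
n=37: reaches L-position 36 → W
The losing starting values of n are exactly the entries labelled L in this table (15 of them).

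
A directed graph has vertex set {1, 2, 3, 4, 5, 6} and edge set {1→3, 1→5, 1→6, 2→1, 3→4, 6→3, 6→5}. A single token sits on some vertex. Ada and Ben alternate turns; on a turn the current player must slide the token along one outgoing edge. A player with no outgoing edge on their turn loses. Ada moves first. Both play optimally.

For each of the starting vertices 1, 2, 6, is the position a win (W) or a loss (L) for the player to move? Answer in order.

Compute win/loss labels from the base case upward. A position with no move is L. Any other position is W if it can reach an L in one move, else L.
Every edge goes from a vertex to one that appears earlier in the order 5, 4, 3, 6, 1, 2, so processing vertices in that order labels each vertex after all of its successors.
5: no outgoing edge → L
4: no outgoing edge → L
3: W (go to 4, an L position)
6: W (go to 5, an L position)
1: W (go to 5, an L position)
2: L (sole option 1(W) is W)

1: W, 2: L, 6: W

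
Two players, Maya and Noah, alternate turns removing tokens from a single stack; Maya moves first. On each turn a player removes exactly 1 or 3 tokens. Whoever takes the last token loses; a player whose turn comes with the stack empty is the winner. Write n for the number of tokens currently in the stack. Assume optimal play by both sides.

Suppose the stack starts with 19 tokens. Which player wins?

Work bottom-up. With no move the player to move wins. Otherwise the position is W if at least one move leads to an L position for the opponent, and L if every move leads to a W.
n=0: no move; the opponent has just taken the last token and therefore loses → W
n=1: L (sole option 0(W) is W)
n=2: W (go to 1, an L position)
n=3: L (options 2(W), 0(W) are all W)
n=4: W (go to 3, an L position)
n=5: L (options 4(W), 2(W) are all W)
n=6: W (go to 5, an L position)
n=7: L (options 6(W), 4(W) are all W)
n=8: W (go to 7, an L position)
n=9: L (options 8(W), 6(W) are all W)
n=10: W (go to 9, an L position)
n=11: L (options 10(W), 8(W) are all W)
n=12: W (go to 11, an L position)
n=13: L (options 12(W), 10(W) are all W)
n=14: W (go to 13, an L position)
n=15: L (options 14(W), 12(W) are all W)
n=16: W (go to 15, an L position)
n=17: L (options 16(W), 14(W) are all W)
n=18: W (go to 17, an L position)
n=19: L (options 18(W), 16(W) are all W)
Every move from 19 reaches a W position, so the mover loses.

Noah wins.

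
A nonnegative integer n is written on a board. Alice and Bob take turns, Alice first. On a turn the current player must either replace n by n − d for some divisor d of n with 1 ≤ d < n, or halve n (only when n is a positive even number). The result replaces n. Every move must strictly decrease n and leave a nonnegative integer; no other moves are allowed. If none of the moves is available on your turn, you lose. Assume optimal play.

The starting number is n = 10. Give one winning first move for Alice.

Label each position W (a win for the player to move) or L (a loss). A position with no legal move is L; any other position is W exactly when some move reaches an L, and L when every move reaches a W.
n=0: no move → L
n=1: no move → L
n=2: can move to 1, which is L ⇒ W
n=3: the only move is to 2(W), a W ⇒ L
n=4: can move to 3, which is L ⇒ W
n=5: the only move is to 4(W), a W ⇒ L
n=6: can move to 3, which is L ⇒ W
n=7: the only move is to 6(W), a W ⇒ L
n=8: can move to 7, which is L ⇒ W
n=9: moves to 6(W), 8(W); every one is W ⇒ L
n=10: can move to 5, which is L ⇒ W
From 10, the L positions reachable in one move are: 5, 9. Any move reaching one of these is winning.

Move to 5.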